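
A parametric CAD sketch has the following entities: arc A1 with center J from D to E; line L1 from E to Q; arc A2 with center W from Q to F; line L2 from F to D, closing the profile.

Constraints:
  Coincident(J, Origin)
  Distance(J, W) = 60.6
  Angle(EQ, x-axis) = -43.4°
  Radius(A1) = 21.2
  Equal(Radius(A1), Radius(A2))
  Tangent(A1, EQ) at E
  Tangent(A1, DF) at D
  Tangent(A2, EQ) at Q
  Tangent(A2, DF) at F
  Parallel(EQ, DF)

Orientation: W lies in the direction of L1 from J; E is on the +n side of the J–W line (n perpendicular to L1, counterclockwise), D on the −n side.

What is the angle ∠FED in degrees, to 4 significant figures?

55.02°

Tangency of A1 to both parallel lines with radius 21.2 puts E and D at J ± 21.2·n: E = (14.57, 15.40), D = (-14.57, -15.40). Equal radii place Q and F the same way about W: Q = W + 21.2·n = (58.60, -26.23), F = W − 21.2·n = (29.46, -57.04). Then cos ∠FED = EF·ED / (|EF||ED|), giving 55.02°.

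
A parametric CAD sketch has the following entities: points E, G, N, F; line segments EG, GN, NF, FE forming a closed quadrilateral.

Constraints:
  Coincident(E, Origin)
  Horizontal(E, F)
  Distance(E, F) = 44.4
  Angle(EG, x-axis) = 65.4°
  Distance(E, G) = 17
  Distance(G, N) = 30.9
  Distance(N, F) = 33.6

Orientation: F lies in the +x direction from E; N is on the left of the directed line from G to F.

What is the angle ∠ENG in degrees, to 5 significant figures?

11.801°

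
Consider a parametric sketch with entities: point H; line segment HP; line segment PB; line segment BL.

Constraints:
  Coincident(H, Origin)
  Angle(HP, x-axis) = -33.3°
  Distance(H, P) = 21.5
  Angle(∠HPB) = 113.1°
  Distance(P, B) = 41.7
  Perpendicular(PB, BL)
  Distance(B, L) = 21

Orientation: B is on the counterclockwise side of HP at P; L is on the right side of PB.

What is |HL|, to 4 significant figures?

64.62

∠HPB = 113.1°, so PB runs at -33.3° + (180° − 113.1°) = 33.60° from the x-axis; with |PB| = 41.7, B = P + 41.7·(cos 33.60°, sin 33.60°) = (52.70, 11.27). The perpendicularity gives BL at right angles to PB; with |BL| = 21.0 on the right of PB, L = B + 21.0·(0.5534, -0.8329) = (64.32, -6.219). Then |HL| = |L − H| = 64.62.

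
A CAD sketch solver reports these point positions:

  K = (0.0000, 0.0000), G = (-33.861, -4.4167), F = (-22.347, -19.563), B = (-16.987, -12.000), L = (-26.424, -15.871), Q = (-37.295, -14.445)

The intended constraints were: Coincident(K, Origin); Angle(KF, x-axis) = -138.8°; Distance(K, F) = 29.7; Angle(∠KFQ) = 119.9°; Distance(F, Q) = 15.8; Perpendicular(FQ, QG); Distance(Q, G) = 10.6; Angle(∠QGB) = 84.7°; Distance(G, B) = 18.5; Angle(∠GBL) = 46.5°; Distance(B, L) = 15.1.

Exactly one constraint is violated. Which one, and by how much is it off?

Distance(B, L) = 15.1 — off by 4.90.

K = (0.00, 0.00) ✓; KF at -138.8° ✓; |KF| = 29.70 ✓; ∠KFQ = 119.9° ✓; |FQ| = 15.80 ✓; ∠(FQ, QG) = 90.00° ✓; |QG| = 10.60 ✓; ∠QGB = 84.70° ✓; |GB| = 18.50 ✓; ∠GBL = 46.50° ✓; |BL| = 10.20 ✗.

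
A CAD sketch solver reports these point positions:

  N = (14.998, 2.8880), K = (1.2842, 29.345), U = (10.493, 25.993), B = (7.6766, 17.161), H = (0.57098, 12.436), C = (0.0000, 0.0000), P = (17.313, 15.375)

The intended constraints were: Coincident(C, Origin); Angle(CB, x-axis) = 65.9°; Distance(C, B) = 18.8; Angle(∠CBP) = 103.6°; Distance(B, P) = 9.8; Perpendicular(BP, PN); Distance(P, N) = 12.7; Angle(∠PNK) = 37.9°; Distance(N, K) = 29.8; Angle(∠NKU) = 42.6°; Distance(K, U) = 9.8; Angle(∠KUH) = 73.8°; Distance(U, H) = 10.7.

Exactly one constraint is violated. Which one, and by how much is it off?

Distance(U, H) = 10.7 — off by 6.10.

C = (0.00, 0.00) ✓; CB at 65.90° ✓; |CB| = 18.80 ✓; ∠CBP = 103.6° ✓; |BP| = 9.801 ✓; ∠(BP, PN) = 90.00° ✓; |PN| = 12.70 ✓; ∠PNK = 37.90° ✓; |NK| = 29.80 ✓; ∠NKU = 42.60° ✓; |KU| = 9.800 ✓; ∠KUH = 73.80° ✓; |UH| = 16.80 ✗.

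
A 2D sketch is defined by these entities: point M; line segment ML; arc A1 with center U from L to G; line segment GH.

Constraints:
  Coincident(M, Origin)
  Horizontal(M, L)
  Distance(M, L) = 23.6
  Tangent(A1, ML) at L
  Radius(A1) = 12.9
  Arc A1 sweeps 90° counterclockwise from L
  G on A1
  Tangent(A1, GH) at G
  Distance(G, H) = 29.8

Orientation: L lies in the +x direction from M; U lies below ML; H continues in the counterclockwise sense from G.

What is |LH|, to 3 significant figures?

44.6

M is at the origin; ML is horizontal with |ML| = 23.6 and L on the +x side, so L = (23.6, 0.00). A1 meets ML tangentially, so UL is at right angles to ML, so U = L + (0, -12.9) = (23.6, -12.9). On A1, L sits at bearing 90° from U; a 90° counterclockwise sweep puts G at bearing 180°, so G = U + 12.9·(cos 180°, sin 180°) = (10.7, -12.9). A1 meets GH tangentially, so UG is at right angles to GH, so GH runs along (−sin 180°, cos 180°); with |GH| = 29.8, H = (10.7, -42.7). Then |LH| = |H − L| = 44.6.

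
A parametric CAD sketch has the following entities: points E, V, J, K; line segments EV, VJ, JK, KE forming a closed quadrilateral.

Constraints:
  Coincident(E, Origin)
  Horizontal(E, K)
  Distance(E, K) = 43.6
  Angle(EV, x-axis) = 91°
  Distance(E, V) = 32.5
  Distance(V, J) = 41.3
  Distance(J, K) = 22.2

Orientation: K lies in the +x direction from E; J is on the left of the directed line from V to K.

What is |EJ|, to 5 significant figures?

44.950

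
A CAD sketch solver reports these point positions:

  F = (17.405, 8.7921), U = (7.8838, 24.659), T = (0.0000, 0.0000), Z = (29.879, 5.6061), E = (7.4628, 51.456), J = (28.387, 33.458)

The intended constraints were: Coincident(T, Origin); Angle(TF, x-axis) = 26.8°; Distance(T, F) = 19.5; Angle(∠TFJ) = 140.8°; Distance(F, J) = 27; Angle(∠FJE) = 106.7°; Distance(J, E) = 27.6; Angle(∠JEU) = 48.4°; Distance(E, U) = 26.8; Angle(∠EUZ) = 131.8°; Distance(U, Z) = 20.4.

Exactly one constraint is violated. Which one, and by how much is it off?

Distance(U, Z) = 20.4 — off by 8.70.

T = (0.00, 0.00) ✓; TF at 26.80° ✓; |TF| = 19.50 ✓; ∠TFJ = 140.8° ✓; |FJ| = 27.00 ✓; ∠FJE = 106.7° ✓; |JE| = 27.60 ✓; ∠JEU = 48.40° ✓; |EU| = 26.80 ✓; ∠EUZ = 131.8° ✓; |UZ| = 29.10 ✗.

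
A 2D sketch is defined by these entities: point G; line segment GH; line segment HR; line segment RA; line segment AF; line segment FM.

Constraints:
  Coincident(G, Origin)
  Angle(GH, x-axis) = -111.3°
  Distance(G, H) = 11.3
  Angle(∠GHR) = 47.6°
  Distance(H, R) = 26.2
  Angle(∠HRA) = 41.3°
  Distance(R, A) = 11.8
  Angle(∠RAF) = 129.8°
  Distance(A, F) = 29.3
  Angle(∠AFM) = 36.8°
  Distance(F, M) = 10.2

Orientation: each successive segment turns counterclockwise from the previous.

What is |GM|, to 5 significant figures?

14.201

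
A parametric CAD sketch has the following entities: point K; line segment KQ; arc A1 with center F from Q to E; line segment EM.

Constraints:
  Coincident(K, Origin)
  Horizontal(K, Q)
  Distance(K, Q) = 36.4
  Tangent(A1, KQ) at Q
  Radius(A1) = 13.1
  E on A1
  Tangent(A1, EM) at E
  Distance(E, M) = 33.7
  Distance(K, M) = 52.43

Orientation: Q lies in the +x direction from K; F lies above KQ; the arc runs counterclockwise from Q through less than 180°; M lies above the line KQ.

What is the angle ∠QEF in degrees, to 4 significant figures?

23.92°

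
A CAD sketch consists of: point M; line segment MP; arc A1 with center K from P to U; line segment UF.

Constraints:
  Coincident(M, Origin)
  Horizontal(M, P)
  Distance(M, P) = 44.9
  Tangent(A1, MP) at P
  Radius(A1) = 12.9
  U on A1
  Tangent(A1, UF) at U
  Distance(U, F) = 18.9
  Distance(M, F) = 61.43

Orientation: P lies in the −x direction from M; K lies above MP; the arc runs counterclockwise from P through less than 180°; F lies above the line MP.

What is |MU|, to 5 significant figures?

42.727

Checks: |KU| = 12.90 ✓; ∠(KU, UF) = 90.00° ✓; |UF| = 18.90 ✓; |MF| = 61.43 ✓.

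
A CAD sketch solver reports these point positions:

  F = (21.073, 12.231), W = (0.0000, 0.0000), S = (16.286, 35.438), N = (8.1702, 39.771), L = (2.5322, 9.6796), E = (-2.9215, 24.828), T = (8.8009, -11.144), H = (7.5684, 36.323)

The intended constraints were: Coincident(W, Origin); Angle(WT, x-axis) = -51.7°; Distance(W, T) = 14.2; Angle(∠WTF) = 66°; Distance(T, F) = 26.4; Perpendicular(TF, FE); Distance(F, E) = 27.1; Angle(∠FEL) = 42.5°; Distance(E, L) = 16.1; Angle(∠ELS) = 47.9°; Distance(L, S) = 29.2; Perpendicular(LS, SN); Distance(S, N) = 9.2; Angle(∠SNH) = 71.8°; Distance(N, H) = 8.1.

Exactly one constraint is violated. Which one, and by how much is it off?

Distance(N, H) = 8.1 — off by 4.60.

W = (0.00, 0.00) ✓; WT at -51.70° ✓; |WT| = 14.20 ✓; ∠WTF = 66.00° ✓; |TF| = 26.40 ✓; ∠(TF, FE) = 90.00° ✓; |FE| = 27.10 ✓; ∠FEL = 42.50° ✓; |EL| = 16.10 ✓; ∠ELS = 47.90° ✓; |LS| = 29.20 ✓; ∠(LS, SN) = 90.00° ✓; |SN| = 9.200 ✓; ∠SNH = 71.80° ✓; |NH| = 3.500 ✗.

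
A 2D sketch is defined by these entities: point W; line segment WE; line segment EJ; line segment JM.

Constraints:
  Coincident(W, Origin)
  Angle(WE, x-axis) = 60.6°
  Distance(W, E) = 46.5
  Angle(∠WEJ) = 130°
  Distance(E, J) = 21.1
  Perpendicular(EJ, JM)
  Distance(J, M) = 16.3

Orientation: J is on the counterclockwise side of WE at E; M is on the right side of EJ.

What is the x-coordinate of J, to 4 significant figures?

15.40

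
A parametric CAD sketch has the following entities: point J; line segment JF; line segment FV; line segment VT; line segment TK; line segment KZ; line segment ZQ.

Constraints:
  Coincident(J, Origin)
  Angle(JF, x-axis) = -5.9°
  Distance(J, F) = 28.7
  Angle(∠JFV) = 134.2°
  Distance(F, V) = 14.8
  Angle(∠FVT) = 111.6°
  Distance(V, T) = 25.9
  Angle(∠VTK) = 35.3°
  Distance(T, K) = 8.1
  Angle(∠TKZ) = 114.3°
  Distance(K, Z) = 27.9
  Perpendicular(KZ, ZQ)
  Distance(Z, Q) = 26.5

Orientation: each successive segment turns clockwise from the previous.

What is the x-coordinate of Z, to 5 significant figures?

48.280

J is at the origin; JF runs at -5.9° with length 28.7, so F = (28.548, -2.9501). ∠JFV = 134.2° gives FV at -51.700° from the x-axis; with |FV| = 14.8, V = (37.721, -14.565). ∠FVT = 111.6° gives VT at -120.10° from the x-axis; with |VT| = 25.9, T = (24.732, -36.972). ∠VTK = 35.3° gives TK at 95.200° from the x-axis; with |TK| = 8.1, K = (23.997, -28.906). ∠TKZ = 114.3° gives KZ at 29.500° from the x-axis; with |KZ| = 27.9, Z = (48.280, -15.167). So Z.x = 48.280.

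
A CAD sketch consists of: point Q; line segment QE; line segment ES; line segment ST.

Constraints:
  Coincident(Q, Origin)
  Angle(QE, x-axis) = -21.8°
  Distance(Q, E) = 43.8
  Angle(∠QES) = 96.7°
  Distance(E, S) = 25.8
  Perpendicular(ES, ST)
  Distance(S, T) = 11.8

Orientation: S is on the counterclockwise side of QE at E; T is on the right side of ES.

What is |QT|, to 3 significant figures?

63.4

Q is at the origin; QE runs at -21.8° with length 43.8, so E = 43.8·(cos -21.8°, sin -21.8°) = (40.7, -16.3). ∠QES = 96.7°, so ES runs at -21.8° + (180° − 96.7°) = 61.5° from the x-axis; with |ES| = 25.8, S = E + 25.8·(cos 61.5°, sin 61.5°) = (53.0, 6.41). ES is perpendicular to ST; with |ST| = 11.8 on the right of ES, T = S + 11.8·(0.879, -0.477) = (63.3, 0.777). Then |QT| = |T − Q| = 63.4.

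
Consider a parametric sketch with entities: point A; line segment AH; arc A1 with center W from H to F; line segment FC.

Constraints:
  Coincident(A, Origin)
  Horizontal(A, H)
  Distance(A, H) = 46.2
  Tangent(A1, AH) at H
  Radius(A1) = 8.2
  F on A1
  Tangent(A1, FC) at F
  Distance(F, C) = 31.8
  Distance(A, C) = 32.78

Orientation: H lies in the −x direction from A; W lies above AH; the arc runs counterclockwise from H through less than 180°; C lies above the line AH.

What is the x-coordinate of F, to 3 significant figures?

-40.0

A is at the origin; AH is horizontal with |AH| = 46.2 and H on the −x side, so H = (-46.2, 0.00). Since A1 is tangent to AH there, WH ⟂ AH, so W = H + (0, 8.2) = (-46.2, 8.20). Since WF ⟂ FC (tangency), |WC| = √(8.2² + 31.8²) = 32.8 regardless of where F sits on A1. So C lies on both circle(A, 32.78) and circle(W, 32.8); the above-AH intersection is C = (-19.1, 26.7). F is the foot of the tangent from C: F = (-40.0, 2.79).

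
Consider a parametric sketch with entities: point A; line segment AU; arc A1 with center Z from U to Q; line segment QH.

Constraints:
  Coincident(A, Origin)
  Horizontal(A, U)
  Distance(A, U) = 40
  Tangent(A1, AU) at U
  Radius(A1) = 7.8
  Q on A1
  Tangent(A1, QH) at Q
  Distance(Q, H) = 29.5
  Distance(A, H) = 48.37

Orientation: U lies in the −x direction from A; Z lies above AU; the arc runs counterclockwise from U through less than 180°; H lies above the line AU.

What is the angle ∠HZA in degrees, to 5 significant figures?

84.178°

A is at the origin; AU is horizontal with |AU| = 40.0 and U on the −x side, so U = (-40.000, 0.0000). The tangent condition forces ZU to be normal to AU, so Z = U + (0, 7.8) = (-40.000, 7.8000). Since ZQ ⟂ QH (tangency), |ZH| = √(7.8² + 29.5²) = 30.514 regardless of where Q sits on A1. So H lies on both circle(A, 48.37) and circle(Z, 30.514); the above-AU intersection is H = (-31.152, 37.003). Q is the foot of the tangent from H: Q = (-32.205, 7.5216).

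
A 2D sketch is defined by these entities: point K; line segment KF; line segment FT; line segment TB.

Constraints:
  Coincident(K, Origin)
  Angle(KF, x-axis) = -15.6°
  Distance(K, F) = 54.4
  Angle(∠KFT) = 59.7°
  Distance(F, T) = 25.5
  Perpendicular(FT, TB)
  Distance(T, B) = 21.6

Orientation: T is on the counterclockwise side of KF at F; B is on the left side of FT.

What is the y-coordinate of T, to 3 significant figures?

10.0

K is at the origin; KF runs at -15.6° with length 54.4, so F = 54.4·(cos -15.6°, sin -15.6°) = (52.4, -14.6). ∠KFT = 59.7°, so FT runs at -15.6° + (180° − 59.7°) = 105° from the x-axis; with |FT| = 25.5, T = F + 25.5·(cos 105°, sin 105°) = (45.9, 10.0). So T.y = 10.0.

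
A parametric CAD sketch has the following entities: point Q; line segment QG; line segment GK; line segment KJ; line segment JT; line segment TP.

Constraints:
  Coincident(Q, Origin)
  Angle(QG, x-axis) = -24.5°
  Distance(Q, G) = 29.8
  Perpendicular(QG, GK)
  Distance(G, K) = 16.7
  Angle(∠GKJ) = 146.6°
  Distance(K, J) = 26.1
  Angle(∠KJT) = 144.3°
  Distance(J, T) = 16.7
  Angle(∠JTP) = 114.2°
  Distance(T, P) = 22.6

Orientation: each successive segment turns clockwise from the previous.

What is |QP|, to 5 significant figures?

32.766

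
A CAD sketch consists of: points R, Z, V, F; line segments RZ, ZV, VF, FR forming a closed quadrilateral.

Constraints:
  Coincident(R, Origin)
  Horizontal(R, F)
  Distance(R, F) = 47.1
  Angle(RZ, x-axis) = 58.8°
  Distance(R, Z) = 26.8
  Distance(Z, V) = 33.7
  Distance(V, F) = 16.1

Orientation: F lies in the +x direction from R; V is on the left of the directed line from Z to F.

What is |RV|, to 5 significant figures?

49.572

Checks: |ZV| = 33.70 ✓; |VF| = 16.10 ✓.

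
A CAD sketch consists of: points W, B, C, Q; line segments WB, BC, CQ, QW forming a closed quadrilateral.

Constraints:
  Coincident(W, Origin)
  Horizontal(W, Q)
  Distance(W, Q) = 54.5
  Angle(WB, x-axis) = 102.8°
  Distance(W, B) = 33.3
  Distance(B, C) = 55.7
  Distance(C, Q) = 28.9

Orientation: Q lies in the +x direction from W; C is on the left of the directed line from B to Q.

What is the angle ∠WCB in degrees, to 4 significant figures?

34.75°

Checks: W = (0.00, 0.00) ✓; |BC| = 55.70 ✓; |CQ| = 28.90 ✓.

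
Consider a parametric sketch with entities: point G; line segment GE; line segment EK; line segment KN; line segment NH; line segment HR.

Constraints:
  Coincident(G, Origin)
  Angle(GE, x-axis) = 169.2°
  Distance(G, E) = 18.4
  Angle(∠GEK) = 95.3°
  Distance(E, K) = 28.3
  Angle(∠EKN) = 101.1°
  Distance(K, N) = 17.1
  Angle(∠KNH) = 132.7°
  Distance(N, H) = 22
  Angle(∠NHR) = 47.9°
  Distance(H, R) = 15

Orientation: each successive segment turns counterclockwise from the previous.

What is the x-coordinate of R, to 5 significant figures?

-3.3217

∠KNH = 132.7° gives NH at 20.100° from the x-axis; with |NH| = 22.0, H = (9.9470, -23.998). ∠NHR = 47.9° gives HR at 152.20° from the x-axis; with |HR| = 15.0, R = (-3.3217, -17.002). So R.x = -3.3217.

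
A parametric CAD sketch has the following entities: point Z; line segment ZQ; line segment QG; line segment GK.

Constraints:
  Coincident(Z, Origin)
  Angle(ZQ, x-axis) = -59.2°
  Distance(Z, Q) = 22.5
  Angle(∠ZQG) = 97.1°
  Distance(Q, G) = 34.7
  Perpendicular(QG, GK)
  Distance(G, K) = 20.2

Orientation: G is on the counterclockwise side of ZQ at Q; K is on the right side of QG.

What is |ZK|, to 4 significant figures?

56.69

Z is at the origin; ZQ runs at -59.2° with length 22.5, so Q = 22.5·(cos -59.2°, sin -59.2°) = (11.52, -19.33). ∠ZQG = 97.1°, so QG runs at -59.2° + (180° − 97.1°) = 23.70° from the x-axis; with |QG| = 34.7, G = Q + 34.7·(cos 23.70°, sin 23.70°) = (43.29, -5.379). QG ⟂ GK; with |GK| = 20.2 on the right of QG, K = G + 20.2·(0.4019, -0.9157) = (51.41, -23.88). Then |ZK| = |K − Z| = 56.69.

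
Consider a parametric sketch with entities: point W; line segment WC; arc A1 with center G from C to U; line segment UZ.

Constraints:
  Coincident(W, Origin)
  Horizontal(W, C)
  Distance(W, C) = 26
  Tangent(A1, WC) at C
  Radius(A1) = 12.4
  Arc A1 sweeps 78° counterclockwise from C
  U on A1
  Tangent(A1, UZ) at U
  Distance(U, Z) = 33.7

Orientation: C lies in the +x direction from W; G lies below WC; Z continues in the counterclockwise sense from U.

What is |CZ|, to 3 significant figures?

46.9

W is at the origin; WC is horizontal with |WC| = 26.0 and C on the +x side, so C = (26.0, 0.00). Tangency of A1 to WC means the radius GC is perpendicular to WC, so G = C + (0, -12.4) = (26.0, -12.4). On A1, C sits at bearing 90° from G; a 78° counterclockwise sweep puts U at bearing 168°, so U = G + 12.4·(cos 168°, sin 168°) = (13.9, -9.82). Tangency of A1 to UZ means the radius GU is perpendicular to UZ, so UZ runs along (−sin 168°, cos 168°); with |UZ| = 33.7, Z = (6.86, -42.8). Then |CZ| = |Z − C| = 46.9.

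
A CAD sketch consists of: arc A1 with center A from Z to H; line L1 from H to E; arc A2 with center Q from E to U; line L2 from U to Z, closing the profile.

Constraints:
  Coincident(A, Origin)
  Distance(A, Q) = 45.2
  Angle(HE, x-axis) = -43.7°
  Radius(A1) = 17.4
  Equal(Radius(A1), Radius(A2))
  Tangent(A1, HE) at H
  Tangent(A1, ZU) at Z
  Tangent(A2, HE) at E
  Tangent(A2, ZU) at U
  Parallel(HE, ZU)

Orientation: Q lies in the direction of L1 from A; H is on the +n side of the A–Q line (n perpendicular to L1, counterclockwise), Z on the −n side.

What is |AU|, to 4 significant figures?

48.43

The slot axis is L1's direction at -43.7°, so u = (cos -43.7°, sin -43.7°) = (0.7230, -0.6909) and n = (−sin -43.7°, cos -43.7°) = (0.6909, 0.7230). A is at the origin and Q lies 45.2 along u from A, so Q = 45.2·u = (32.68, -31.23). Tangency of A1 to both parallel lines with radius 17.4 puts H and Z at A ± 17.4·n: H = (12.02, 12.58), Z = (-12.02, -12.58). Equal radii place E and U the same way about Q: E = Q + 17.4·n = (44.70, -18.65), U = Q − 17.4·n = (20.66, -43.81). Then |AU| = |U − A| = 48.43.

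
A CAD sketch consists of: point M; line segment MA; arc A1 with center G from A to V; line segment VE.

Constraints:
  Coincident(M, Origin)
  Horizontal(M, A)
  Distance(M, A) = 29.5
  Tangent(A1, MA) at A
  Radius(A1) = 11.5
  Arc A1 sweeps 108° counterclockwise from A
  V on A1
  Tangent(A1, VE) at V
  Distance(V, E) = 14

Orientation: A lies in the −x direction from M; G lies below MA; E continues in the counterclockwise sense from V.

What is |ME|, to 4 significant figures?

45.92

M is at the origin; MA is horizontal with |MA| = 29.5 and A on the −x side, so A = (-29.50, 0.000). A1 meets MA tangentially, so GA is at right angles to MA, so G = A + (0, -11.5) = (-29.50, -11.50). On A1, A sits at bearing 90° from G; a 108° counterclockwise sweep puts V at bearing 198°, so V = G + 11.5·(cos 198°, sin 198°) = (-40.44, -15.05). Since A1 is tangent to VE there, GV ⟂ VE, so VE runs along (−sin 198°, cos 198°); with |VE| = 14.0, E = (-36.11, -28.37). Then |ME| = |E − M| = 45.92.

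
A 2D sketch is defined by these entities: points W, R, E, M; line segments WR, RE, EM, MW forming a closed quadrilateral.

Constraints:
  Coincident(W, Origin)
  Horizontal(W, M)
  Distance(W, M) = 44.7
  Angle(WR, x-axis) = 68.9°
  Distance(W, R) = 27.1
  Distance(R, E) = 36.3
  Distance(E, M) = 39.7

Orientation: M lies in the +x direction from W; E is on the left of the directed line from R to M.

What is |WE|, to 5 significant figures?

58.564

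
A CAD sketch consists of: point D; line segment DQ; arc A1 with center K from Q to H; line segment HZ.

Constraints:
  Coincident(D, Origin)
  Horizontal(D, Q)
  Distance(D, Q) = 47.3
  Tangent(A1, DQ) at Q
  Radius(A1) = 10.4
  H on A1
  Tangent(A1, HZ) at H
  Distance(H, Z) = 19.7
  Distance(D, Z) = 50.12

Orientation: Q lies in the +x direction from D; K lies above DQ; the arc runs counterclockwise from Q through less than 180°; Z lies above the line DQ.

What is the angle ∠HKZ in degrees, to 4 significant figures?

62.17°

D is at the origin; DQ is horizontal with |DQ| = 47.3 and Q on the +x side, so Q = (47.30, 0.000). Since A1 is tangent to DQ there, KQ ⟂ DQ, so K = Q + (0, 10.4) = (47.30, 10.40). Since KH ⟂ HZ (tangency), |KZ| = √(10.4² + 19.7²) = 22.28 regardless of where H sits on A1. So Z lies on both circle(D, 50.12) and circle(K, 22.28); the above-DQ intersection is Z = (39.25, 31.17). H is the foot of the tangent from Z: H = (54.12, 18.25).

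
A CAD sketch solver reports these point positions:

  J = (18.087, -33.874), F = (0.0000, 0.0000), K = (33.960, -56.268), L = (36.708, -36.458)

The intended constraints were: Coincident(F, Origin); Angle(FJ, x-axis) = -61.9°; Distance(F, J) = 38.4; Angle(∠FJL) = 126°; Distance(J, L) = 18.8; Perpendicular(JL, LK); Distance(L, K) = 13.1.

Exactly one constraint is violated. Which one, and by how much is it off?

Distance(L, K) = 13.1 — off by 6.90.

F = (0.00, 0.00) ✓; FJ at -61.90° ✓; |FJ| = 38.40 ✓; ∠FJL = 126.0° ✓; |JL| = 18.80 ✓; ∠(JL, LK) = 90.00° ✓; |LK| = 20.00 ✗.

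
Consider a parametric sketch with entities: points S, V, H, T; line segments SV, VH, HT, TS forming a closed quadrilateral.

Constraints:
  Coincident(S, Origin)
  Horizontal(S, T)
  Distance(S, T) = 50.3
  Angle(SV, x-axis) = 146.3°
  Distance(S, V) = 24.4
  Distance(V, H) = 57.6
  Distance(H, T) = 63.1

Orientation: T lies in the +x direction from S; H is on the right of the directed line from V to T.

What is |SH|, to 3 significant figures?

39.9

Checks: S.y = 0.00, T.y = 0.00 ✓; |VH| = 57.60 ✓; |HT| = 63.10 ✓.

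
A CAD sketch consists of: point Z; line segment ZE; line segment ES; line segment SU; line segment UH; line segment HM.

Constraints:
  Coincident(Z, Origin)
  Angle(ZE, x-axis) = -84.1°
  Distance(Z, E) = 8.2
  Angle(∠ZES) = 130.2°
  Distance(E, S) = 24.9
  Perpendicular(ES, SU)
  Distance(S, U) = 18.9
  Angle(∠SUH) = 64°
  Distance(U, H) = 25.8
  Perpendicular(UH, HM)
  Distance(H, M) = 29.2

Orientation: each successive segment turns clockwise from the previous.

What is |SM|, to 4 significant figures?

21.35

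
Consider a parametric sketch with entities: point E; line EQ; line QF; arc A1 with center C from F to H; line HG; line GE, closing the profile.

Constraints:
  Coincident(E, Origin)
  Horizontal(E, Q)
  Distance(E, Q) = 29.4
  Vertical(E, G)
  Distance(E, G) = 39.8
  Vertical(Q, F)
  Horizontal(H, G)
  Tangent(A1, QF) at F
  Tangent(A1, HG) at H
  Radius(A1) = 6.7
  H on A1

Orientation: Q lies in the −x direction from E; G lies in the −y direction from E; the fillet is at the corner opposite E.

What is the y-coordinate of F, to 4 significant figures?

-33.10

E is at the origin; E and Q share the same y with |EQ| = 29.4 and Q on the −x side, so Q = (-29.40, 0.000). E and G share the same x with |EG| = 39.8 and G on the −y side, so G = (0.000, -39.80). The virtual corner opposite E is at (-29.40, -39.80). A1 meets QF tangentially, so CF is at right angles to QF and A1 meets HG tangentially, so CH is at right angles to HG, with radius 6.7, so the center C sits 6.7 in from both sides at C = (-22.70, -33.10). That places the tangent points at F = (-29.40, -33.10) on QF and H = (-22.70, -39.80) on HG. So F.y = -33.10.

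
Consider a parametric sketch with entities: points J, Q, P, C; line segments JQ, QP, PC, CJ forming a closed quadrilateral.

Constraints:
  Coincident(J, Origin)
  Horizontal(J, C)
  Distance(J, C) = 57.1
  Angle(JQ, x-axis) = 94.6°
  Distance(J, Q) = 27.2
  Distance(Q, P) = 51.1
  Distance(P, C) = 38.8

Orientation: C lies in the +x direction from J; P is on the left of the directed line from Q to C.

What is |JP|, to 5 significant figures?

60.873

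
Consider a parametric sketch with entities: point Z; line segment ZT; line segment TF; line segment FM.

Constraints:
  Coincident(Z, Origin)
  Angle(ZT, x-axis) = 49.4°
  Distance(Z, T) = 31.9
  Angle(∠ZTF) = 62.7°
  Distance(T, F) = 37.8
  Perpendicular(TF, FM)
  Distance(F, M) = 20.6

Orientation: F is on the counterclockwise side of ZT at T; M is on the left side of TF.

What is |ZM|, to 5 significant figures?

24.430

∠ZTF = 62.7°, so TF runs at 49.4° + (180° − 62.7°) = 166.70° from the x-axis; with |TF| = 37.8, F = T + 37.8·(cos 166.70°, sin 166.70°) = (-16.026, 32.917). TF ⟂ FM; with |FM| = 20.6 on the left of TF, M = F + 20.6·(-0.23005, -0.97318) = (-20.765, 12.869). Then |ZM| = |M − Z| = 24.430.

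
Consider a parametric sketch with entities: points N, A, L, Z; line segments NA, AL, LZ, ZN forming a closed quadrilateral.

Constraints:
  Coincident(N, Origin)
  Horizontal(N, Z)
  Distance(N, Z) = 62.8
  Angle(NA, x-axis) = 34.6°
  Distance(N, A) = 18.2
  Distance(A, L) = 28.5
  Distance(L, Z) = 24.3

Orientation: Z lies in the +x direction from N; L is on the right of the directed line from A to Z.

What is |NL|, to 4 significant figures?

39.33

N is at the origin; N and Z share the same y with |NZ| = 62.8 and Z in +x, so Z = (62.8, 0). NA runs at 34.6° with |NA| = 18.2, so A = (14.98, 10.33). L is determined by |AL| = 28.5 and |LZ| = 24.3 together: it lies at the intersection of circle(A, 28.5) and circle(Z, 24.3). With |AZ| = 48.92, the foot of the radical line on AZ is 26.73 from A and the perpendicular offset is √(28.5² − 26.73²) = 9.893. Taking the right-of-AZ solution: L = (39.02, -4.981).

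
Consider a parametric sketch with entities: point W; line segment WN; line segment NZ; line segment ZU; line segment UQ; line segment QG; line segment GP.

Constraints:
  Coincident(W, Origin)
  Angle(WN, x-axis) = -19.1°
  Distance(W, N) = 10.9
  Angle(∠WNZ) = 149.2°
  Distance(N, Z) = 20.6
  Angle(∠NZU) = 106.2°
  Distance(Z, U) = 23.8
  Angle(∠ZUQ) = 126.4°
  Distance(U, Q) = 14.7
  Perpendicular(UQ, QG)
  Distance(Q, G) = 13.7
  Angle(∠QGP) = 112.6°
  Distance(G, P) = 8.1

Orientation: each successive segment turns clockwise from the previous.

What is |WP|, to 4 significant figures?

22.79

W is at the origin; WN runs at -19.1° with length 10.9, so N = (10.30, -3.567). ∠WNZ = 149.2° gives NZ at -49.90° from the x-axis; with |NZ| = 20.6, Z = (23.57, -19.32). ∠NZU = 106.2° gives ZU at -123.7° from the x-axis; with |ZU| = 23.8, U = (10.36, -39.12). ∠ZUQ = 126.4° gives UQ at -177.3° from the x-axis; with |UQ| = 14.7, Q = (-4.320, -39.82). The perpendicularity gives QG at right angles to UQ, so QG runs at 92.70°; with |QG| = 13.7, G = (-4.965, -26.13). ∠QGP = 112.6° gives GP at 25.30° from the x-axis; with |GP| = 8.1, P = (2.358, -22.67). Then |WP| = |P − W| = 22.79.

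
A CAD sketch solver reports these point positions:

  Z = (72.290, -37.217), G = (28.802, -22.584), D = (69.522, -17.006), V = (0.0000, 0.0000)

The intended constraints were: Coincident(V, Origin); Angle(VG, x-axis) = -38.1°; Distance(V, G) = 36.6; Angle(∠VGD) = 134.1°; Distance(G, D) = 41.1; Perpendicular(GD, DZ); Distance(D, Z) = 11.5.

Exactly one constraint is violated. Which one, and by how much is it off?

Distance(D, Z) = 11.5 — off by 8.90.

V = (0.00, 0.00) ✓; VG at -38.10° ✓; |VG| = 36.60 ✓; ∠VGD = 134.1° ✓; |GD| = 41.10 ✓; ∠(GD, DZ) = 90.00° ✓; |DZ| = 20.40 ✗.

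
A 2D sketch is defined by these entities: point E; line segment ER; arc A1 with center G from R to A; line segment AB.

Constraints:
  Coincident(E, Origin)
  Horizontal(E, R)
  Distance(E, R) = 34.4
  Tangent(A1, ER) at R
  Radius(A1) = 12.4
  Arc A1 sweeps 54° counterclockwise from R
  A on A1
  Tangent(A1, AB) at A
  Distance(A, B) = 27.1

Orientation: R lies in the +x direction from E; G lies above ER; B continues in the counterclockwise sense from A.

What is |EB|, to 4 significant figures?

66.14

E is at the origin; E and R share the same y with |ER| = 34.4 and R on the +x side, so R = (34.40, 0.000). Since A1 is tangent to ER there, GR ⟂ ER, so G = R + (0, 12.4) = (34.40, 12.40). On A1, R sits at bearing -90° from G; a 54° counterclockwise sweep puts A at bearing -36°, so A = G + 12.4·(cos -36°, sin -36°) = (44.43, 5.111). The tangent condition forces GA to be normal to AB, so AB runs along (−sin -36°, cos -36°); with |AB| = 27.1, B = (60.36, 27.04). Then |EB| = |B − E| = 66.14.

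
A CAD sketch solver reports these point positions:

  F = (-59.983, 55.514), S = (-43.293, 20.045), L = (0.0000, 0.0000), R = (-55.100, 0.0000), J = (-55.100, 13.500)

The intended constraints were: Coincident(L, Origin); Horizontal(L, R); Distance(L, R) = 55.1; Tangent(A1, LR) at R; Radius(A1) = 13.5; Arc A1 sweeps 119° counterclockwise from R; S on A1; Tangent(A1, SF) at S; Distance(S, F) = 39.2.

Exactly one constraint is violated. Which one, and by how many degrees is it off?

Tangent(A1, SF) at S — off by 3.80°.

L = (0.00, 0.00) ✓; L.y = 0.00, R.y = 0.00 ✓; |LR| = 55.10 ✓; ∠(JR, RL) = 90.00° ✓; |JR| = 13.50 ✓; bearing(J→S) − bearing(J→R) = 119.0° ✓; |JS| = 13.50 ✓; ∠(JS, SF) = 93.80° ✗; |SF| = 39.20 ✓.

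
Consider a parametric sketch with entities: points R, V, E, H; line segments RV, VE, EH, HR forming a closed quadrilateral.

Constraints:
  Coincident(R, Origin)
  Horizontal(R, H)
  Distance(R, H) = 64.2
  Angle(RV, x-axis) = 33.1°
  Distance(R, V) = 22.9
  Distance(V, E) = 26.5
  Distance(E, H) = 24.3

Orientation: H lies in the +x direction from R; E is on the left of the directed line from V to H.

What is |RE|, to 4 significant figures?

48.09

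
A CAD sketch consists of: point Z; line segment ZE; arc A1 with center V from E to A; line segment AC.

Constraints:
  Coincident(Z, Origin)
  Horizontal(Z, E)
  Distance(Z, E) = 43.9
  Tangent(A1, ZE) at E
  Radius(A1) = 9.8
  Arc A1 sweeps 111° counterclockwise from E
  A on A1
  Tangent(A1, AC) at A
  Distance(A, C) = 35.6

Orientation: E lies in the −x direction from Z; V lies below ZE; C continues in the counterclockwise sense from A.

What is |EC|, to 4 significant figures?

46.69

Z is at the origin; ZE is horizontal with |ZE| = 43.9 and E on the −x side, so E = (-43.90, 0.000). Tangency of A1 to ZE means the radius VE is perpendicular to ZE, so V = E + (0, -9.8) = (-43.90, -9.800). On A1, E sits at bearing 90° from V; a 111° counterclockwise sweep puts A at bearing 201°, so A = V + 9.8·(cos 201°, sin 201°) = (-53.05, -13.31). A1 meets AC tangentially, so VA is at right angles to AC, so AC runs along (−sin 201°, cos 201°); with |AC| = 35.6, C = (-40.29, -46.55). Then |EC| = |C − E| = 46.69.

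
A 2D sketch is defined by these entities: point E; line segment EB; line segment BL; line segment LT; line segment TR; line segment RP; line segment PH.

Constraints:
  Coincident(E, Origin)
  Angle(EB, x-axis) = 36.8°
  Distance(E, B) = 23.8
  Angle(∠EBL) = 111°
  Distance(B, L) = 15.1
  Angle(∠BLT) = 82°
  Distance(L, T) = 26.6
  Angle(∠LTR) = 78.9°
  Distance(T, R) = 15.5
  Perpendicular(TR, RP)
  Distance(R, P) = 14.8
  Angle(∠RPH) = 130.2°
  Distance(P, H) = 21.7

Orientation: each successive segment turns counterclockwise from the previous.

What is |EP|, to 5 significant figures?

18.043

E is at the origin; EB runs at 36.8° with length 23.8, so B = (19.057, 14.257). ∠EBL = 111.0° gives BL at 105.80° from the x-axis; with |BL| = 15.1, L = (14.946, 28.786). ∠BLT = 82.0° gives LT at -156.20° from the x-axis; with |LT| = 26.6, T = (-9.3920, 18.052). ∠LTR = 78.9° gives TR at -55.100° from the x-axis; with |TR| = 15.5, R = (-0.52369, 5.3396). TR is perpendicular to RP, so RP runs at 34.900°; with |RP| = 14.8, P = (11.615, 13.807). Then |EP| = |P − E| = 18.043.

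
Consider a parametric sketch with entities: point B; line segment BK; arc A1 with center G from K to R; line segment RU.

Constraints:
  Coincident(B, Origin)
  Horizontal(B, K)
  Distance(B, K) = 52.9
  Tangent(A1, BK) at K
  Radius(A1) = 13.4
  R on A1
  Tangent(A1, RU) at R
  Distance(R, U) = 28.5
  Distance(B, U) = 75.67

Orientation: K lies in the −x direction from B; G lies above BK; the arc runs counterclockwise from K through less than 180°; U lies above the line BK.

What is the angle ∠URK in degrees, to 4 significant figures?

114.2°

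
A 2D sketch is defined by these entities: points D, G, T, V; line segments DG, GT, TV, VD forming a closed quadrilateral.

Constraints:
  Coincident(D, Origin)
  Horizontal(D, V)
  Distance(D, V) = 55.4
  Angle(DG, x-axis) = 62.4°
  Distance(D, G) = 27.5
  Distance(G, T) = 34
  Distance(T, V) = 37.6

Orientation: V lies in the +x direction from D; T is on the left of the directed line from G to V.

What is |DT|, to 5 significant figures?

57.399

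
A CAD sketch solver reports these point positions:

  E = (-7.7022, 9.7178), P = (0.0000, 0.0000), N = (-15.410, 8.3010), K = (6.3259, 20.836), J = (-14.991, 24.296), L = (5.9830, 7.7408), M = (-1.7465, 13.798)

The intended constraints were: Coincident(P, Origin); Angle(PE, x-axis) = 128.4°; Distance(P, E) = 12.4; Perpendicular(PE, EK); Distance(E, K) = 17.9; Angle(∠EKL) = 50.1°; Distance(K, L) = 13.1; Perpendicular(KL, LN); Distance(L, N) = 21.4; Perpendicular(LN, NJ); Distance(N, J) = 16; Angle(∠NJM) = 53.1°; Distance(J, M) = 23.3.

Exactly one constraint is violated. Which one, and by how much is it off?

Distance(J, M) = 23.3 — off by 6.40.

P = (0.00, 0.00) ✓; PE at 128.4° ✓; |PE| = 12.40 ✓; ∠(PE, EK) = 90.00° ✓; |EK| = 17.90 ✓; ∠EKL = 50.10° ✓; |KL| = 13.10 ✓; ∠(KL, LN) = 90.00° ✓; |LN| = 21.40 ✓; ∠(LN, NJ) = 90.00° ✓; |NJ| = 16.00 ✓; ∠NJM = 53.10° ✓; |JM| = 16.90 ✗.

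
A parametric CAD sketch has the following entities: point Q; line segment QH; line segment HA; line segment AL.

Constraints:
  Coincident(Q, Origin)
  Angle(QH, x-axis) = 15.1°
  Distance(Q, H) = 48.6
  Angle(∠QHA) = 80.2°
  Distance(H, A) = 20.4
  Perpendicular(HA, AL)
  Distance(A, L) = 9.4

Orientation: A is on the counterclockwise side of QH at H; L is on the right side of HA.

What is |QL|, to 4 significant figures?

58.56

Q is at the origin; QH runs at 15.1° with length 48.6, so H = 48.6·(cos 15.1°, sin 15.1°) = (46.92, 12.66). ∠QHA = 80.2°, so HA runs at 15.1° + (180° − 80.2°) = 114.9° from the x-axis; with |HA| = 20.4, A = H + 20.4·(cos 114.9°, sin 114.9°) = (38.33, 31.16). HA is perpendicular to AL; with |AL| = 9.4 on the right of HA, L = A + 9.4·(0.9070, 0.4210) = (46.86, 35.12). Then |QL| = |L − Q| = 58.56.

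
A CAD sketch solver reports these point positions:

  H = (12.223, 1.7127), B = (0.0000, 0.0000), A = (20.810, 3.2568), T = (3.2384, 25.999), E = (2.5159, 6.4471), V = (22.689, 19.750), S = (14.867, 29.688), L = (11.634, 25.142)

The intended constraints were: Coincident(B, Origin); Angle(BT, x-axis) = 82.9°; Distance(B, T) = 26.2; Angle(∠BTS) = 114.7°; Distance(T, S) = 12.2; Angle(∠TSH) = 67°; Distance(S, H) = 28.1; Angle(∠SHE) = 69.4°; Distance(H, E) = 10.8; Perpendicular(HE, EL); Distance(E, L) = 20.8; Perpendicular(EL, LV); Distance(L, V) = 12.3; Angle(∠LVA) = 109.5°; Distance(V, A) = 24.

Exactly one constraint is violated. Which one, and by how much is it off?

Distance(V, A) = 24 — off by 7.40.

B = (0.00, 0.00) ✓; BT at 82.90° ✓; |BT| = 26.20 ✓; ∠BTS = 114.7° ✓; |TS| = 12.20 ✓; ∠TSH = 67.00° ✓; |SH| = 28.10 ✓; ∠SHE = 69.40° ✓; |HE| = 10.80 ✓; ∠(HE, EL) = 90.00° ✓; |EL| = 20.80 ✓; ∠(EL, LV) = 90.00° ✓; |LV| = 12.30 ✓; ∠LVA = 109.5° ✓; |VA| = 16.60 ✗.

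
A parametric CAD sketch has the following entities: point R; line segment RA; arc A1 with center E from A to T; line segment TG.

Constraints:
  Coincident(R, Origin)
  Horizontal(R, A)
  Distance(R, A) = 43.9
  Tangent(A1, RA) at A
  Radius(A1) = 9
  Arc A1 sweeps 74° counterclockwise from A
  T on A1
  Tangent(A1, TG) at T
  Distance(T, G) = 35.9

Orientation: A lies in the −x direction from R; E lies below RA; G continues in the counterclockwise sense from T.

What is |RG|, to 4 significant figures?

74.72

R is at the origin; RA is horizontal with |RA| = 43.9 and A on the −x side, so A = (-43.90, 0.000). The tangent condition forces EA to be normal to RA, so E = A + (0, -9) = (-43.90, -9.000). On A1, A sits at bearing 90° from E; a 74° counterclockwise sweep puts T at bearing 164°, so T = E + 9.0·(cos 164°, sin 164°) = (-52.55, -6.519). The tangent condition forces ET to be normal to TG, so TG runs along (−sin 164°, cos 164°); with |TG| = 35.9, G = (-62.45, -41.03). Then |RG| = |G − R| = 74.72.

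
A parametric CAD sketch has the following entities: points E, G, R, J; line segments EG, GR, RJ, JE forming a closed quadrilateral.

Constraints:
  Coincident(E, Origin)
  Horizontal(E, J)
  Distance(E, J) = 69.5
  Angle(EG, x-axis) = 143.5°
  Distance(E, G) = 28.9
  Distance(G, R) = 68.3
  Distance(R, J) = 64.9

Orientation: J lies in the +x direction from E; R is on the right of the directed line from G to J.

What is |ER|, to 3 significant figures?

41.7

Checks: |GR| = 68.30 ✓; |RJ| = 64.90 ✓.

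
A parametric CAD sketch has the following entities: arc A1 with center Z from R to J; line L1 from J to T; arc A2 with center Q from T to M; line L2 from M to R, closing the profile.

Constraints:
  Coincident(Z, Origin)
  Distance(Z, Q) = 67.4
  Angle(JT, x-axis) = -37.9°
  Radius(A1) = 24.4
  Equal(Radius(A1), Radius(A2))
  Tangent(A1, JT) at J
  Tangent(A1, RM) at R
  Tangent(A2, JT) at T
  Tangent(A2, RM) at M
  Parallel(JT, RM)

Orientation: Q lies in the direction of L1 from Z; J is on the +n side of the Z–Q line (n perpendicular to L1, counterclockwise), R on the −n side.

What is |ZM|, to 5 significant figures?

71.681

The slot axis is L1's direction at -37.9°, so u = (cos -37.9°, sin -37.9°) = (0.78908, -0.61429) and n = (−sin -37.9°, cos -37.9°) = (0.61429, 0.78908). Z is at the origin and Q lies 67.4 along u from Z, so Q = 67.4·u = (53.184, -41.403). Tangency of A1 to both parallel lines with radius 24.4 puts J and R at Z ± 24.4·n: J = (14.989, 19.254), R = (-14.989, -19.254). Equal radii place T and M the same way about Q: T = Q + 24.4·n = (68.173, -22.149), M = Q − 24.4·n = (38.196, -60.656). Then |ZM| = |M − Z| = 71.681.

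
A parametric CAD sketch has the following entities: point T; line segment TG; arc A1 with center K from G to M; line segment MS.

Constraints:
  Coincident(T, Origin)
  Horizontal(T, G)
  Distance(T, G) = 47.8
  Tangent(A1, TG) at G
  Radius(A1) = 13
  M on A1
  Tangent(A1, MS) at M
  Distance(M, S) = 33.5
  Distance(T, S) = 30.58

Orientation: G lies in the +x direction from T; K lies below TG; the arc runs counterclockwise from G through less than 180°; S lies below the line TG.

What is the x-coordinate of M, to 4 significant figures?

38.79

T is at the origin; T and G share the same y with |TG| = 47.8 and G on the +x side, so G = (47.80, 0.000). Since A1 is tangent to TG there, KG ⟂ TG, so K = G + (0, -13) = (47.80, -13.00). Since KM ⟂ MS (tangency), |KS| = √(13.0² + 33.5²) = 35.93 regardless of where M sits on A1. So S lies on both circle(T, 30.58) and circle(K, 35.93); the below-TG intersection is S = (14.64, -26.85). M is the foot of the tangent from S: M = (38.79, -3.629).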